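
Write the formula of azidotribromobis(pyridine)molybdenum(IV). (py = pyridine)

Ligands: 2 pyridine (py, neutral), 3 bromo (Br, -1), 1 azido (N3, -1). Ligand charge sum = -4.
With Mo in oxidation state +4, the complex ion is [Mo...].

[MoBr3(N3)(py)2]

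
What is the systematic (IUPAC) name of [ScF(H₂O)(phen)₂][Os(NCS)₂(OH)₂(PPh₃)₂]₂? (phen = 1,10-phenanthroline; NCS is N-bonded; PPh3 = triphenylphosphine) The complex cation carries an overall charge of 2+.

aquafluorobis(1,10-phenanthroline)scandium(III) dihydroxodiisothiocyanatobis(triphenylphosphine)osmate(III)

The complex cation is given as 2+; its ligand charges sum to -1, so Sc = +3.
With 2 anions per cation, each anion must be 2/2 = 1−.
Anion: ligand charges sum to -4; for the ion to be 1−, Os = +3.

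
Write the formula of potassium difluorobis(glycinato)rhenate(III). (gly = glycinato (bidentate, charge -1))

K[ReF2(gly)2]

Ligands: 2 glycinato (gly, -1), 2 fluoro (F, -1). Ligand charge sum = -4.
Charge balance with potassium (+1) requires 1 complex ion per 1 potassium.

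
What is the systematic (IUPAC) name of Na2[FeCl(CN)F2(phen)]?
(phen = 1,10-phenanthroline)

sodium chlorocyanodifluoro(1,10-phenanthroline)ferrate(II)

The 2 sodium counter-ions carry a total charge of +2, so each complex ion is 2−.
Ligand charges: 1×chloro (-1 each), 1×cyano (-1 each), 1×1,10-phenanthroline (neutral), 2×fluoro (-1 each); total -4. So Fe + (-4) = 2−, giving Fe = +2.
The complex ion is anionic, so iron takes the -ate form ferrate(II).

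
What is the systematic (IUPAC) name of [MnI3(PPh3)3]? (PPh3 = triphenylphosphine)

triiodotris(triphenylphosphine)manganese(III)

There is no counter-ion, so the complex is neutral overall.
Ligand charges: 3×triphenylphosphine (neutral), 3×iodo (-1 each); total -3. So Mn + (-3) = 0, giving Mn = +3.
Ligands are named alphabetically: iodo before triphenylphosphine.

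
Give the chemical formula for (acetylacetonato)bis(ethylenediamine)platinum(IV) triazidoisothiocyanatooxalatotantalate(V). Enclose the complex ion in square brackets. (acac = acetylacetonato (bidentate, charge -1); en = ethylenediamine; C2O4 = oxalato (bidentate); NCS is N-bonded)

Cation [Pt…]: ligand charges -1, Pt(IV) ⇒ ion charge 3+.
Anion [Ta…]: ligand charges -6, Ta(V) ⇒ ion charge 1−.
One 3+ cation requires 3 of the 1− anion.

[Pt(acac)(en)2][Ta(C2O4)(N3)3(NCS)]3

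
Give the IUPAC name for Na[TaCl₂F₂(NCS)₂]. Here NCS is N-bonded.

The 1 sodium counter-ion carries a total charge of +1, so each complex ion is 1−.
Ligand charges: 2×fluoro (-1 each), 2×isothiocyanato (-1 each), 2×chloro (-1 each); total -6. So Ta + (-6) = 1−, giving Ta = +5.
Ligands are named alphabetically: chloro before fluoro before isothiocyanato.
The complex ion is anionic, so tantalum takes the -ate form tantalate(V).

sodium dichlorodifluorodiisothiocyanatotantalate(V)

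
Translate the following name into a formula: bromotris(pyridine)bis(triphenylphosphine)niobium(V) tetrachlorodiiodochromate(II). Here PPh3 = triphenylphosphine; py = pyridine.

Cation [Nb…]: ligand charges -1, Nb(V) ⇒ ion charge 4+.
Anion [Cr…]: ligand charges -6, Cr(II) ⇒ ion charge 4−.
One 4+ cation balances one 4− anion.

[NbBr(PPh3)2(py)3][CrCl4I2]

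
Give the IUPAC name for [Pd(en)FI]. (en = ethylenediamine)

(ethylenediamine)fluoroiodopalladium(II)

There is no counter-ion, so the complex is neutral overall.
Ligand charges: 1×iodo (-1 each), 1×fluoro (-1 each), 1×ethylenediamine (neutral); total -2. So Pd + (-2) = 0, giving Pd = +2.
Ligands are named alphabetically: ethylenediamine before fluoro before iodo.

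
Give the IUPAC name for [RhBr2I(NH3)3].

triamminedibromoiodorhodium(III)

There is no counter-ion, so the complex is neutral overall.
Ligand charges: 3×ammine (neutral), 1×iodo (-1 each), 2×bromo (-1 each); total -3. So Rh + (-3) = 0, giving Rh = +3.
Ligands are named alphabetically: ammine before bromo before iodo.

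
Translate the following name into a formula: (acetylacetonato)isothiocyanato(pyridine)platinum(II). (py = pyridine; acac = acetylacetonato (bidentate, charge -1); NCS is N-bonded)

[Pt(acac)(NCS)(py)]

Ligands: 1 pyridine (py, neutral), 1 acetylacetonato (acac, -1), 1 isothiocyanato (NCS, -1). Ligand charge sum = -2.
With Pt in oxidation state +2, the complex ion is [Pt...].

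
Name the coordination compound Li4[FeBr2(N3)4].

The 4 lithium counter-ions carry a total charge of +4, so each complex ion is 4−.
Ligand charges: 4×azido (-1 each), 2×bromo (-1 each); total -6. So Fe + (-6) = 4−, giving Fe = +2.
Ligands are named alphabetically: azido before bromo.
The complex ion is anionic, so iron takes the -ate form ferrate(II).

lithium tetraazidodibromoferrate(II)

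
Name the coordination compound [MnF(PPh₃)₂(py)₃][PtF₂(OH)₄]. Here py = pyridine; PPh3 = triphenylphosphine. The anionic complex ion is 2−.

Both ions are complex: the cation is named first with the plain metal name, the anion second with the -ate form; each ion's ligands are alphabetised independently.
The complex anion is given as 2−; its ligand charges sum to -6, so Pt = +4.
A 1:1 salt means the cation carries the equal and opposite charge, 2+.
Cation: ligand charges sum to -1; for the ion to be 2+, Mn = +3.

fluorotris(pyridine)bis(triphenylphosphine)manganese(III) difluorotetrahydroxoplatinate(IV)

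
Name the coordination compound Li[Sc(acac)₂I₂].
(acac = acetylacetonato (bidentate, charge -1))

lithium bis(acetylacetonato)diiodoscandate(III)

The 1 lithium counter-ion carries a total charge of +1, so each complex ion is 1−.
Ligand charges: 2×acetylacetonato (-1 each), 2×iodo (-1 each); total -4. So Sc + (-4) = 1−, giving Sc = +3.
Ligands are named alphabetically: acetylacetonato before iodo.
The complex ion is anionic, so scandium takes the -ate form scandate(III).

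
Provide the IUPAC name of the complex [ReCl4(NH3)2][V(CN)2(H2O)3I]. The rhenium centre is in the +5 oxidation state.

diamminetetrachlororhenium(V) triaquadicyanoiodovanadate(II)

Both ions are complex: the cation is named first with the plain metal name, the anion second with the -ate form; each ion's ligands are alphabetised independently.
Re is given as +5; the cation's ligand charges sum to -4, so the complex cation is 1+.
A 1:1 salt means the anion carries the equal and opposite charge, 1−.
Anion: ligand charges sum to -3; for the ion to be 1−, V = +2.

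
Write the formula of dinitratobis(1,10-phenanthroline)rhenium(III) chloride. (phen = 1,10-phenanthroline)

[Re(NO3)2(phen)2]Cl

Ligands: 2 1,10-phenanthroline (phen, neutral), 2 nitrato (NO3, -1). Ligand charge sum = -2.
With Re in oxidation state +3, the complex ion is [Re...]^1+.
Charge balance with chloride (-1) requires 1 complex ion per 1 chloride.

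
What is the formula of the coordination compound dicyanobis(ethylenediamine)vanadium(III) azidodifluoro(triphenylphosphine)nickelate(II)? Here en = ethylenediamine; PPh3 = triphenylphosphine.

[V(CN)2(en)2][NiF2(N3)(PPh3)]

Cation [V…]: ligand charges -2, V(III) ⇒ ion charge 1+.
Anion [Ni…]: ligand charges -3, Ni(II) ⇒ ion charge 1−.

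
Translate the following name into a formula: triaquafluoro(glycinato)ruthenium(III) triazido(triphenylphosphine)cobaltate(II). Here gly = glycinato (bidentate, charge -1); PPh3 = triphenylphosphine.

[RuF(gly)(H2O)3][Co(N3)3(PPh3)]

Cation [Ru…]: ligand charges -2, Ru(III) ⇒ ion charge 1+.
Anion [Co…]: ligand charges -3, Co(II) ⇒ ion charge 1−.
One 1+ cation balances one 1− anion.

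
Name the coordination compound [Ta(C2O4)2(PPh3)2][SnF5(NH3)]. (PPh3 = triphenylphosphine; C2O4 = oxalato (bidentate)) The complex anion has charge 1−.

dioxalatobis(triphenylphosphine)tantalum(V) amminepentafluorostannate(IV)

The complex anion is given as 1−; its ligand charges sum to -5, so Sn = +4.
A 1:1 salt means the cation carries the equal and opposite charge, 1+.
Cation: ligand charges sum to -4; for the ion to be 1+, Ta = +5.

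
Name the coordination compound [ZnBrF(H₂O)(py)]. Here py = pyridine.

aquabromofluoro(pyridine)zinc(II)

There is no counter-ion, so the complex is neutral overall.
Ligand charges: 1×aqua (neutral), 1×fluoro (-1 each), 1×bromo (-1 each), 1×pyridine (neutral); total -2. So Zn + (-2) = 0, giving Zn = +2.
Ligands are named alphabetically: aqua before bromo before fluoro before pyridine.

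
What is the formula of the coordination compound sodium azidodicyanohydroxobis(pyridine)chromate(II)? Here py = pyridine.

Ligands: 1 azido (N3, -1), 1 hydroxo (OH, -1), 2 pyridine (py, neutral), 2 cyano (CN, -1). Ligand charge sum = -4.
With Cr in oxidation state +2, the complex ion is [Cr...]^2−.
Charge balance with sodium (+1) requires 1 complex ion per 2 sodium.

Na2[Cr(CN)2(N3)(OH)(py)2]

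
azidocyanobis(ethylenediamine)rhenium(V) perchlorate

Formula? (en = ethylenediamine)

[Re(CN)(en)2(N3)](ClO4)3

Ligands: 1 azido (N3, -1), 2 ethylenediamine (en, neutral), 1 cyano (CN, -1). Ligand charge sum = -2.
With Re in oxidation state +5, the complex ion is [Re...]^3+.
Charge balance with perchlorate (-1) requires 1 complex ion per 3 perchlorate.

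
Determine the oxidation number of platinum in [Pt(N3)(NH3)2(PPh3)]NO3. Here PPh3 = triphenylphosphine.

1 nitrate outside the brackets (-1 each) → the complex ion is 1+.
Ligand charges: 1×N3 = -1; 2×NH3 neutral; 1×PPh3 neutral; sum -1.
Pt + (-1) = 1+ ⇒ Pt is +2.

+2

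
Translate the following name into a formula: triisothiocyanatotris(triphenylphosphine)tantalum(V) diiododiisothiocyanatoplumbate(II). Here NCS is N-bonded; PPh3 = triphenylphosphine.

[Ta(NCS)3(PPh3)3][PbI2(NCS)2]

Cation [Ta…]: ligand charges -3, Ta(V) ⇒ ion charge 2+.
Anion [Pb…]: ligand charges -4, Pb(II) ⇒ ion charge 2−.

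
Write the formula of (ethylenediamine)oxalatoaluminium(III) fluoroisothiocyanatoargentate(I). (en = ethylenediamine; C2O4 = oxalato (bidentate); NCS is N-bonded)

[Al(C2O4)(en)][AgF(NCS)]

Cation [Al…]: ligand charges -2, Al(III) ⇒ ion charge 1+.
Anion [Ag…]: ligand charges -2, Ag(I) ⇒ ion charge 1−.
One 1+ cation balances one 1− anion.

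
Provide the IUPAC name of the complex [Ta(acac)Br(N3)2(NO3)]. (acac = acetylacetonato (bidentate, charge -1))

(acetylacetonato)diazidobromonitratotantalum(V)

There is no counter-ion, so the complex is neutral overall.
Ligand charges: 1×bromo (-1 each), 1×nitrato (-1 each), 2×azido (-1 each), 1×acetylacetonato (-1 each); total -5. So Ta + (-5) = 0, giving Ta = +5.
Ligands are named alphabetically: acetylacetonato before azido before bromo before nitrato.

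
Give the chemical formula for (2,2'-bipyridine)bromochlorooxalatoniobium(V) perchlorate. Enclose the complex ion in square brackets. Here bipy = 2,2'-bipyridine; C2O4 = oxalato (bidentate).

[Nb(bipy)Br(C2O4)Cl]ClO4

Ligands: 1 bromo (Br, -1), 1 2,2'-bipyridine (bipy, neutral), 1 chloro (Cl, -1), 1 oxalato (C2O4, -2). Ligand charge sum = -4.
Charge balance with perchlorate (-1) requires 1 complex ion per 1 perchlorate.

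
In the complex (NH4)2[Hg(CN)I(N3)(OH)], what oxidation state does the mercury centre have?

2 ammonium outside the brackets (+1 each) → the complex ion is 2−.
Ligand charges: 1×I = -1; 1×OH = -1; 1×CN = -1; 1×N3 = -1; sum -4.
Hg + (-4) = 2− ⇒ Hg is +2.

+2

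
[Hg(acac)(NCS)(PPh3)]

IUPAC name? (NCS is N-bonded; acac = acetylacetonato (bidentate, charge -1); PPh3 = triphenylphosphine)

There is no counter-ion, so the complex is neutral overall.
Ligand charges: 1×isothiocyanato (-1 each), 1×acetylacetonato (-1 each), 1×triphenylphosphine (neutral); total -2. So Hg + (-2) = 0, giving Hg = +2.
Ligands are named alphabetically: acetylacetonato before isothiocyanato before triphenylphosphine.

(acetylacetonato)isothiocyanato(triphenylphosphine)mercury(II)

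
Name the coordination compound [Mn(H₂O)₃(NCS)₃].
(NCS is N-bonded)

triaquatriisothiocyanatomanganese(III)

There is no counter-ion, so the complex is neutral overall.
Ligand charges: 3×aqua (neutral), 3×isothiocyanato (-1 each); total -3. So Mn + (-3) = 0, giving Mn = +3.
Ligands are named alphabetically: aqua before isothiocyanato.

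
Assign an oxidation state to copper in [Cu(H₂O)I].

No counter-ion: the bracketed complex is neutral.
Ligand charges: 1×H2O neutral; 1×I = -1; sum -1.
Cu + (-1) = 0 ⇒ Cu is +1.

+1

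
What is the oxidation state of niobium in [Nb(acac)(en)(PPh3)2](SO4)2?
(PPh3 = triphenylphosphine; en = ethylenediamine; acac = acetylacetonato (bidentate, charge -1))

+5

2 sulfate outside the brackets (-2 each) → the complex ion is 4+.
Ligand charges: 2×PPh3 neutral; 1×en neutral; 1×acac = -1; sum -1.
Nb + (-1) = 4+ ⇒ Nb is +5.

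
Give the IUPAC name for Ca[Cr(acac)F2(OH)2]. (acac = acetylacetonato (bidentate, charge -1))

The 1 calcium counter-ion carries a total charge of +2, so each complex ion is 2−.
Ligand charges: 2×hydroxo (-1 each), 1×acetylacetonato (-1 each), 2×fluoro (-1 each); total -5. So Cr + (-5) = 2−, giving Cr = +3.
The complex ion is anionic, so chromium takes the -ate form chromate(III).

calcium (acetylacetonato)difluorodihydroxochromate(III)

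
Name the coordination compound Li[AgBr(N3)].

lithium azidobromoargentate(I)

The 1 lithium counter-ion carries a total charge of +1, so each complex ion is 1−.
Ligand charges: 1×azido (-1 each), 1×bromo (-1 each); total -2. So Ag + (-2) = 1−, giving Ag = +1.
The complex ion is anionic, so silver takes the -ate form argentate(I).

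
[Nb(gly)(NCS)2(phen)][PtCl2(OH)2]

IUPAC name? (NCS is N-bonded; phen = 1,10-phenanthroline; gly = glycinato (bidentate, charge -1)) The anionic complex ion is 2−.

(glycinato)diisothiocyanato(1,10-phenanthroline)niobium(V) dichlorodihydroxoplatinate(II)

The complex anion is given as 2−; its ligand charges sum to -4, so Pt = +2.
A 1:1 salt means the cation carries the equal and opposite charge, 2+.
Cation: ligand charges sum to -3; for the ion to be 2+, Nb = +5.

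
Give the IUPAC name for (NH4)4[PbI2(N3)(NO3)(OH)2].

ammonium azidodihydroxodiiodonitratoplumbate(II)

The 4 ammonium counter-ions carry a total charge of +4, so each complex ion is 4−.
Ligand charges: 2×iodo (-1 each), 1×nitrato (-1 each), 1×azido (-1 each), 2×hydroxo (-1 each); total -6. So Pb + (-6) = 4−, giving Pb = +2.
Ligands are named alphabetically: azido before hydroxo before iodo before nitrato.
The complex ion is anionic, so lead takes the -ate form plumbate(II).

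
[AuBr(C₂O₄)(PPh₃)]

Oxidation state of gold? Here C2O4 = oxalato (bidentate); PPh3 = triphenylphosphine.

No counter-ion: the bracketed complex is neutral.
Ligand charges: 1×Br = -1; 1×C2O4 = -2; 1×PPh3 neutral; sum -3.
Au + (-3) = 0 ⇒ Au is +3.

+3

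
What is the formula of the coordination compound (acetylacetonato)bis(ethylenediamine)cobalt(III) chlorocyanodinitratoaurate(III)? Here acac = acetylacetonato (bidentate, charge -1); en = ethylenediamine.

Cation [Co…]: ligand charges -1, Co(III) ⇒ ion charge 2+.
Anion [Au…]: ligand charges -4, Au(III) ⇒ ion charge 1−.
One 2+ cation requires 2 of the 1− anion.

[Co(acac)(en)2][AuCl(CN)(NO3)2]2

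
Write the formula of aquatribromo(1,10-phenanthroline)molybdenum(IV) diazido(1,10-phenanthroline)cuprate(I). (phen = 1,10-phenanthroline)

Cation [Mo…]: ligand charges -3, Mo(IV) ⇒ ion charge 1+.
Anion [Cu…]: ligand charges -2, Cu(I) ⇒ ion charge 1−.
One 1+ cation balances one 1− anion.

[MoBr3(H2O)(phen)][Cu(N3)2(phen)]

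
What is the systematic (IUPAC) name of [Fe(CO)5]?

pentacarbonyliron(0)

There is no counter-ion, so the complex is neutral overall.
Ligand charges: 5×carbonyl (neutral); total 0. So Fe + (0) = 0, giving Fe = 0.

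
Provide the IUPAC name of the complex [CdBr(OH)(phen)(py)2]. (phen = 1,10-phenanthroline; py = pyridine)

bromohydroxo(1,10-phenanthroline)bis(pyridine)cadmium(II)

There is no counter-ion, so the complex is neutral overall.
Ligand charges: 1×hydroxo (-1 each), 1×1,10-phenanthroline (neutral), 2×pyridine (neutral), 1×bromo (-1 each); total -2. So Cd + (-2) = 0, giving Cd = +2.
Ligands are named alphabetically: bromo before hydroxo before phenanthroline before pyridine.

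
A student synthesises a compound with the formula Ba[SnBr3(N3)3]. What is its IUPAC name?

The 1 barium counter-ion carries a total charge of +2, so each complex ion is 2−.
Ligand charges: 3×bromo (-1 each), 3×azido (-1 each); total -6. So Sn + (-6) = 2−, giving Sn = +4.
The complex ion is anionic, so tin takes the -ate form stannate(IV).

barium triazidotribromostannate(IV)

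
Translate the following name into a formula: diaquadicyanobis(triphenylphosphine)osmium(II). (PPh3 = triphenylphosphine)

[Os(CN)2(H2O)2(PPh3)2]

Ligands: 2 triphenylphosphine (PPh3, neutral), 2 aqua (H2O, neutral), 2 cyano (CN, -1). Ligand charge sum = -2.
With Os in oxidation state +2, the complex ion is [Os...].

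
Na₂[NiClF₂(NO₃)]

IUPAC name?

The 2 sodium counter-ions carry a total charge of +2, so each complex ion is 2−.
Ligand charges: 1×chloro (-1 each), 1×nitrato (-1 each), 2×fluoro (-1 each); total -4. So Ni + (-4) = 2−, giving Ni = +2.
Ligands are named alphabetically: chloro before fluoro before nitrato.
The complex ion is anionic, so nickel takes the -ate form nickelate(II).

sodium chlorodifluoronitratonickelate(II)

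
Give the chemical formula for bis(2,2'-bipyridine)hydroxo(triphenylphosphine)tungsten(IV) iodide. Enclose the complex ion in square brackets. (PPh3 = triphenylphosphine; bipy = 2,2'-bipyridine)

[W(bipy)2(OH)(PPh3)]I3

Ligands: 1 triphenylphosphine (PPh3, neutral), 1 hydroxo (OH, -1), 2 2,2'-bipyridine (bipy, neutral). Ligand charge sum = -1.
With W in oxidation state +4, the complex ion is [W...]^3+.
Charge balance with iodide (-1) requires 1 complex ion per 3 iodide.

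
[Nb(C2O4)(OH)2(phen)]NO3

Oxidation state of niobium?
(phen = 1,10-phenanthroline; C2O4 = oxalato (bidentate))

+5

1 nitrate outside the brackets (-1 each) → the complex ion is 1+.
Ligand charges: 1×phen neutral; 2×OH = -2; 1×C2O4 = -2; sum -4.
Nb + (-4) = 1+ ⇒ Nb is +5.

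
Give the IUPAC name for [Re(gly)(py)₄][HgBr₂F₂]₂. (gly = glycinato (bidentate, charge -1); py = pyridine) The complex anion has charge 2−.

Both ions are complex: the cation is named first with the plain metal name, the anion second with the -ate form; each ion's ligands are alphabetised independently.
The complex anion is given as 2−; its ligand charges sum to -4, so Hg = +2.
With 2 anions per cation, the cation must be 2×2 = 4+.
Cation: ligand charges sum to -1; for the ion to be 4+, Re = +5.

(glycinato)tetrakis(pyridine)rhenium(V) dibromodifluoromercurate(II)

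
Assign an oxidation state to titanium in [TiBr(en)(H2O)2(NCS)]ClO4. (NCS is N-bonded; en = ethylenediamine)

+3

1 perchlorate outside the brackets (-1 each) → the complex ion is 1+.
Ligand charges: 1×NCS = -1; 2×H2O neutral; 1×en neutral; 1×Br = -1; sum -2.
Ti + (-2) = 1+ ⇒ Ti is +3.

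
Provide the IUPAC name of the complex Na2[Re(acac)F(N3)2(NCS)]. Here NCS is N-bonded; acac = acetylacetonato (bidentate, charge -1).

sodium (acetylacetonato)diazidofluoroisothiocyanatorhenate(III)

The 2 sodium counter-ions carry a total charge of +2, so each complex ion is 2−.
Ligand charges: 2×azido (-1 each), 1×isothiocyanato (-1 each), 1×fluoro (-1 each), 1×acetylacetonato (-1 each); total -5. So Re + (-5) = 2−, giving Re = +3.
Ligands are named alphabetically: acetylacetonato before azido before fluoro before isothiocyanato.
The complex ion is anionic, so rhenium takes the -ate form rhenate(III).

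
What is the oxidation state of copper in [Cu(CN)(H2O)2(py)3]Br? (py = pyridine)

1 bromide outside the brackets (-1 each) → the complex ion is 1+.
Ligand charges: 1×CN = -1; 2×H2O neutral; 3×py neutral; sum -1.
Cu + (-1) = 1+ ⇒ Cu is +2.

+2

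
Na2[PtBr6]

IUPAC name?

sodium hexabromoplatinate(IV)

The 2 sodium counter-ions carry a total charge of +2, so each complex ion is 2−.
Ligand charges: 6×bromo (-1 each); total -6. So Pt + (-6) = 2−, giving Pt = +4.
The complex ion is anionic, so platinum takes the -ate form platinate(IV).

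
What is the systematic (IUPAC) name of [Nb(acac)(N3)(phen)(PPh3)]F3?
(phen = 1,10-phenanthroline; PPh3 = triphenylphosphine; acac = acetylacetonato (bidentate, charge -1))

The 3 fluoride counter-ions carry a total charge of -3, so each complex ion is 3+.
Ligand charges: 1×azido (-1 each), 1×1,10-phenanthroline (neutral), 1×triphenylphosphine (neutral), 1×acetylacetonato (-1 each); total -2. So Nb + (-2) = 3+, giving Nb = +5.
Ligands are named alphabetically: acetylacetonato before azido before phenanthroline before triphenylphosphine.

(acetylacetonato)azido(1,10-phenanthroline)(triphenylphosphine)niobium(V) fluoride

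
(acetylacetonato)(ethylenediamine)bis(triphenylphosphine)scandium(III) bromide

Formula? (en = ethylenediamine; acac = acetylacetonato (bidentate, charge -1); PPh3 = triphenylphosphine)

[Sc(acac)(en)(PPh3)2]Br2

Ligands: 1 ethylenediamine (en, neutral), 1 acetylacetonato (acac, -1), 2 triphenylphosphine (PPh3, neutral). Ligand charge sum = -1.
Charge balance with bromide (-1) requires 1 complex ion per 2 bromide.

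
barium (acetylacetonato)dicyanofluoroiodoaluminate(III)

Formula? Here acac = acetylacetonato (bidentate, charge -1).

Ba[Al(acac)(CN)2FI]

Ligands: 1 iodo (I, -1), 1 fluoro (F, -1), 2 cyano (CN, -1), 1 acetylacetonato (acac, -1). Ligand charge sum = -5.
Charge balance with barium (+2) requires 1 complex ion per 1 barium.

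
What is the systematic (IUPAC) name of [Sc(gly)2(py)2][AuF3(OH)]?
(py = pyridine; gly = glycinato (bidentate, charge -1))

bis(glycinato)bis(pyridine)scandium(III) trifluorohydroxoaurate(III)

Scandium is always +3 in its complexes; the cation's ligand charges sum to -2, so the complex cation is 1+.
A 1:1 salt means the anion carries the equal and opposite charge, 1−.
Anion: ligand charges sum to -4; for the ion to be 1−, Au = +3.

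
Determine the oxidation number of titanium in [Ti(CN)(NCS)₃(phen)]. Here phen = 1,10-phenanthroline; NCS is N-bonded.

+4

No counter-ion: the bracketed complex is neutral.
Ligand charges: 1×phen neutral; 1×CN = -1; 3×NCS = -3; sum -4.
Ti + (-4) = 0 ⇒ Ti is +4.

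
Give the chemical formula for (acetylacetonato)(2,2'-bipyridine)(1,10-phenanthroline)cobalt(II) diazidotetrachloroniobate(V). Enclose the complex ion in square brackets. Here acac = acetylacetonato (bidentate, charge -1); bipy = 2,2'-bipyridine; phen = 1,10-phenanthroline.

[Co(acac)(bipy)(phen)][NbCl4(N3)2]

Cation [Co…]: ligand charges -1, Co(II) ⇒ ion charge 1+.
Anion [Nb…]: ligand charges -6, Nb(V) ⇒ ion charge 1−.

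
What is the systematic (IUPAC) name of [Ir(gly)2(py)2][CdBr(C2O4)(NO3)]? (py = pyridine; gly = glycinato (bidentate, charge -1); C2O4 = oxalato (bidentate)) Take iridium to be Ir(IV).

bis(glycinato)bis(pyridine)iridium(IV) bromonitratooxalatocadmate(II)

Ir is given as +4; the cation's ligand charges sum to -2, so the complex cation is 2+.
A 1:1 salt means the anion carries the equal and opposite charge, 2−.
Anion: ligand charges sum to -4; for the ion to be 2−, Cd = +2.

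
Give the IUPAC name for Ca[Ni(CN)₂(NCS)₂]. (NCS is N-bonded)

calcium dicyanodiisothiocyanatonickelate(II)

The 1 calcium counter-ion carries a total charge of +2, so each complex ion is 2−.
Ligand charges: 2×isothiocyanato (-1 each), 2×cyano (-1 each); total -4. So Ni + (-4) = 2−, giving Ni = +2.
The complex ion is anionic, so nickel takes the -ate form nickelate(II).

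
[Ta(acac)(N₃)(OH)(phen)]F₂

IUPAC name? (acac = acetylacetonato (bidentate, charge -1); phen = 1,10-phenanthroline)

(acetylacetonato)azidohydroxo(1,10-phenanthroline)tantalum(V) fluoride

The 2 fluoride counter-ions carry a total charge of -2, so each complex ion is 2+.
Ligand charges: 1×acetylacetonato (-1 each), 1×azido (-1 each), 1×hydroxo (-1 each), 1×1,10-phenanthroline (neutral); total -3. So Ta + (-3) = 2+, giving Ta = +5.
Ligands are named alphabetically: acetylacetonato before azido before hydroxo before phenanthroline.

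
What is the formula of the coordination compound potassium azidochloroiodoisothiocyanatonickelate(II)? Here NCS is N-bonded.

K2[NiClI(N3)(NCS)]

Ligands: 1 iodo (I, -1), 1 azido (N3, -1), 1 chloro (Cl, -1), 1 isothiocyanato (NCS, -1). Ligand charge sum = -4.
With Ni in oxidation state +2, the complex ion is [Ni...]^2−.
Charge balance with potassium (+1) requires 1 complex ion per 2 potassium.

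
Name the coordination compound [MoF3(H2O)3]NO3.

triaquatrifluoromolybdenum(IV) nitrate

The 1 nitrate counter-ion carries a total charge of -1, so each complex ion is 1+.
Ligand charges: 3×aqua (neutral), 3×fluoro (-1 each); total -3. So Mo + (-3) = 1+, giving Mo = +4.
Ligands are named alphabetically: aqua before fluoro.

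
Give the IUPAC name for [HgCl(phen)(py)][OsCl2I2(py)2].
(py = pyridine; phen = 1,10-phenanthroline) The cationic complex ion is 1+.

chloro(1,10-phenanthroline)(pyridine)mercury(II) dichlorodiiodobis(pyridine)osmate(III)

Both ions are complex: the cation is named first with the plain metal name, the anion second with the -ate form; each ion's ligands are alphabetised independently.
The complex cation is given as 1+; its ligand charges sum to -1, so Hg = +2.
A 1:1 salt means the anion carries the equal and opposite charge, 1−.
Anion: ligand charges sum to -4; for the ion to be 1−, Os = +3.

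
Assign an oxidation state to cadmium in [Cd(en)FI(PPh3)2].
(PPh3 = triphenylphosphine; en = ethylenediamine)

+2

No counter-ion: the bracketed complex is neutral.
Ligand charges: 2×PPh3 neutral; 1×F = -1; 1×en neutral; 1×I = -1; sum -2.
Cd + (-2) = 0 ⇒ Cd is +2.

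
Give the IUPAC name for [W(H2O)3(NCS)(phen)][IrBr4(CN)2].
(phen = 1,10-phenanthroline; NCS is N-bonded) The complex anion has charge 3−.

triaquaisothiocyanato(1,10-phenanthroline)tungsten(IV) tetrabromodicyanoiridate(III)

The complex anion is given as 3−; its ligand charges sum to -6, so Ir = +3.
A 1:1 salt means the cation carries the equal and opposite charge, 3+.
Cation: ligand charges sum to -1; for the ion to be 3+, W = +4.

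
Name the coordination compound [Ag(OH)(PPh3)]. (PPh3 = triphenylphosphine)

There is no counter-ion, so the complex is neutral overall.
Ligand charges: 1×hydroxo (-1 each), 1×triphenylphosphine (neutral); total -1. So Ag + (-1) = 0, giving Ag = +1.
Ligands are named alphabetically: hydroxo before triphenylphosphine.

hydroxo(triphenylphosphine)silver(I)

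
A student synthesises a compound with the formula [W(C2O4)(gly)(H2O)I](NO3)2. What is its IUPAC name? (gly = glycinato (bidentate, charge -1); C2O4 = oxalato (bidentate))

The 2 nitrate counter-ions carry a total charge of -2, so each complex ion is 2+.
Ligand charges: 1×glycinato (-1 each), 1×oxalato (-2 each), 1×iodo (-1 each), 1×aqua (neutral); total -4. So W + (-4) = 2+, giving W = +6.
Ligands are named alphabetically: aqua before glycinato before iodo before oxalato.

aqua(glycinato)iodooxalatotungsten(VI) nitrate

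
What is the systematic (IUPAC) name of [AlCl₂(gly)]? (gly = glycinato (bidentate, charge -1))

There is no counter-ion, so the complex is neutral overall.
Ligand charges: 2×chloro (-1 each), 1×glycinato (-1 each); total -3. So Al + (-3) = 0, giving Al = +3.
Ligands are named alphabetically: chloro before glycinato.

dichloro(glycinato)aluminium(III)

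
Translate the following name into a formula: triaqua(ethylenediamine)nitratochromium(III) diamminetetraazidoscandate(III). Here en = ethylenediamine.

Cation [Cr…]: ligand charges -1, Cr(III) ⇒ ion charge 2+.
Anion [Sc…]: ligand charges -4, Sc(III) ⇒ ion charge 1−.
One 2+ cation requires 2 of the 1− anion.

[Cr(en)(H2O)3(NO3)][Sc(N3)4(NH3)2]2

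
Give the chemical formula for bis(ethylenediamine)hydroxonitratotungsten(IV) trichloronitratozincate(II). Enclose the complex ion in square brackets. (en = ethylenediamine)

[W(en)2(NO3)(OH)][ZnCl3(NO3)]

Cation [W…]: ligand charges -2, W(IV) ⇒ ion charge 2+.
Anion [Zn…]: ligand charges -4, Zn(II) ⇒ ion charge 2−.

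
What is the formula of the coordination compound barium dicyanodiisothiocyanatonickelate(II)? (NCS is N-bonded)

Ligands: 2 isothiocyanato (NCS, -1), 2 cyano (CN, -1). Ligand charge sum = -4.
With Ni in oxidation state +2, the complex ion is [Ni...]^2−.
Charge balance with barium (+2) requires 1 complex ion per 1 barium.

Ba[Ni(CN)2(NCS)2]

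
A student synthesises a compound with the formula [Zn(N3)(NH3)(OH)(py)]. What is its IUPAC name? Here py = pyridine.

There is no counter-ion, so the complex is neutral overall.
Ligand charges: 1×azido (-1 each), 1×hydroxo (-1 each), 1×ammine (neutral), 1×pyridine (neutral); total -2. So Zn + (-2) = 0, giving Zn = +2.
Ligands are named alphabetically: ammine before azido before hydroxo before pyridine.

ammineazidohydroxo(pyridine)zinc(II)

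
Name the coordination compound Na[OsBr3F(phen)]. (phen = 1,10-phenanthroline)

sodium tribromofluoro(1,10-phenanthroline)osmate(III)

The 1 sodium counter-ion carries a total charge of +1, so each complex ion is 1−.
Ligand charges: 1×fluoro (-1 each), 3×bromo (-1 each), 1×1,10-phenanthroline (neutral); total -4. So Os + (-4) = 1−, giving Os = +3.
Ligands are named alphabetically: bromo before fluoro before phenanthroline.
The complex ion is anionic, so osmium takes the -ate form osmate(III).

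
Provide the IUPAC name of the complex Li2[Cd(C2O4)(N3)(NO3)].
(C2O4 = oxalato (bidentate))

lithium azidonitratooxalatocadmate(II)

The 2 lithium counter-ions carry a total charge of +2, so each complex ion is 2−.
Ligand charges: 1×nitrato (-1 each), 1×oxalato (-2 each), 1×azido (-1 each); total -4. So Cd + (-4) = 2−, giving Cd = +2.
Ligands are named alphabetically: azido before nitrato before oxalato.
The complex ion is anionic, so cadmium takes the -ate form cadmate(II).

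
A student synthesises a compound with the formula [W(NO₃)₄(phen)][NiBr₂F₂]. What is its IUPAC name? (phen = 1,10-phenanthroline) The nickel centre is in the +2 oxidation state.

tetranitrato(1,10-phenanthroline)tungsten(VI) dibromodifluoronickelate(II)

Both ions are complex: the cation is named first with the plain metal name, the anion second with the -ate form; each ion's ligands are alphabetised independently.
Ni is given as +2; the anion's ligand charges sum to -4, so the complex anion is 2−.
A 1:1 salt means the cation carries the equal and opposite charge, 2+.
Cation: ligand charges sum to -4; for the ion to be 2+, W = +6.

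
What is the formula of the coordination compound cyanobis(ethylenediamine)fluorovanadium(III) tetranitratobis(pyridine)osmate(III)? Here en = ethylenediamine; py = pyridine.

[V(CN)(en)2F][Os(NO3)4(py)2]

Cation [V…]: ligand charges -2, V(III) ⇒ ion charge 1+.
Anion [Os…]: ligand charges -4, Os(III) ⇒ ion charge 1−.
One 1+ cation balances one 1− anion.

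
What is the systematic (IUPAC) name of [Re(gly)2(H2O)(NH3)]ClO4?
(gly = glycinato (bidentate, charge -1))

The 1 perchlorate counter-ion carries a total charge of -1, so each complex ion is 1+.
Ligand charges: 2×glycinato (-1 each), 1×ammine (neutral), 1×aqua (neutral); total -2. So Re + (-2) = 1+, giving Re = +3.
Ligands are named alphabetically: ammine before aqua before glycinato.

ammineaquabis(glycinato)rhenium(III) perchlorate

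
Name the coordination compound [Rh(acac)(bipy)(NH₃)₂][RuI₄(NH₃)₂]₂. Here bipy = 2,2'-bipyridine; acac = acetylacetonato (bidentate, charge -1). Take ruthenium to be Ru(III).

(acetylacetonato)diammine(2,2'-bipyridine)rhodium(III) diamminetetraiodoruthenate(III)

Both ions are complex: the cation is named first with the plain metal name, the anion second with the -ate form; each ion's ligands are alphabetised independently.
Ru is given as +3; the anion's ligand charges sum to -4, so the complex anion is 1−.
With 2 anions per cation, the cation must be 2×1 = 2+.
Cation: ligand charges sum to -1; for the ion to be 2+, Rh = +3.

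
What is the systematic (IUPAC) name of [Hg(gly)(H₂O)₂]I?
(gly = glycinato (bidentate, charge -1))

The 1 iodide counter-ion carries a total charge of -1, so each complex ion is 1+.
Ligand charges: 2×aqua (neutral), 1×glycinato (-1 each); total -1. So Hg + (-1) = 1+, giving Hg = +2.
Ligands are named alphabetically: aqua before glycinato.

diaqua(glycinato)mercury(II) iodide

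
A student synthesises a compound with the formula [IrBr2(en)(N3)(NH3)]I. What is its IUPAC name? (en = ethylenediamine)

ammineazidodibromo(ethylenediamine)iridium(IV) iodide

The 1 iodide counter-ion carries a total charge of -1, so each complex ion is 1+.
Ligand charges: 2×bromo (-1 each), 1×ethylenediamine (neutral), 1×ammine (neutral), 1×azido (-1 each); total -3. So Ir + (-3) = 1+, giving Ir = +4.
Ligands are named alphabetically: ammine before azido before bromo before ethylenediamine.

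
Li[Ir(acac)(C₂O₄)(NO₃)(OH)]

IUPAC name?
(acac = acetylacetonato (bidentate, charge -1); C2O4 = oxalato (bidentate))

lithium (acetylacetonato)hydroxonitratooxalatoiridate(IV)

The 1 lithium counter-ion carries a total charge of +1, so each complex ion is 1−.
Ligand charges: 1×acetylacetonato (-1 each), 1×oxalato (-2 each), 1×hydroxo (-1 each), 1×nitrato (-1 each); total -5. So Ir + (-5) = 1−, giving Ir = +4.
The complex ion is anionic, so iridium takes the -ate form iridate(IV).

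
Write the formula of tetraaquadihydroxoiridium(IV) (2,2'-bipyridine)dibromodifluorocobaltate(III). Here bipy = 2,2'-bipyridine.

[Ir(H2O)4(OH)2][Co(bipy)Br2F2]2

Cation [Ir…]: ligand charges -2, Ir(IV) ⇒ ion charge 2+.
Anion [Co…]: ligand charges -4, Co(III) ⇒ ion charge 1−.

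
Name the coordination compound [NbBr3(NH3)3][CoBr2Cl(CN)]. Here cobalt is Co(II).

triamminetribromoniobium(V) dibromochlorocyanocobaltate(II)

Co is given as +2; the anion's ligand charges sum to -4, so the complex anion is 2−.
A 1:1 salt means the cation carries the equal and opposite charge, 2+.
Cation: ligand charges sum to -3; for the ion to be 2+, Nb = +5.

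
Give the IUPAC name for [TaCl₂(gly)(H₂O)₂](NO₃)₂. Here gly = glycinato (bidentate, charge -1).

diaquadichloro(glycinato)tantalum(V) nitrate

The 2 nitrate counter-ions carry a total charge of -2, so each complex ion is 2+.
Ligand charges: 2×aqua (neutral), 2×chloro (-1 each), 1×glycinato (-1 each); total -3. So Ta + (-3) = 2+, giving Ta = +5.
Ligands are named alphabetically: aqua before chloro before glycinato.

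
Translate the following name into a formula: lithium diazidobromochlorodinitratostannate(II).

Ligands: 1 chloro (Cl, -1), 2 azido (N3, -1), 1 bromo (Br, -1), 2 nitrato (NO3, -1). Ligand charge sum = -6.
Charge balance with lithium (+1) requires 1 complex ion per 4 lithium.

Li4[SnBrCl(N3)2(NO3)2]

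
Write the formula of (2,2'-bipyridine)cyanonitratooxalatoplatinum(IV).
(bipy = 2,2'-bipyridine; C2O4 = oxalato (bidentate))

Ligands: 1 cyano (CN, -1), 1 nitrato (NO3, -1), 1 2,2'-bipyridine (bipy, neutral), 1 oxalato (C2O4, -2). Ligand charge sum = -4.
With Pt in oxidation state +4, the complex ion is [Pt...].

[Pt(bipy)(C2O4)(CN)(NO3)]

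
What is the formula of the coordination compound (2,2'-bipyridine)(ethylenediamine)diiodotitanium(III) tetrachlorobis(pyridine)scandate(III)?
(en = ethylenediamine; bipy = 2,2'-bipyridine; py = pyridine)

[Ti(bipy)(en)I2][ScCl4(py)2]

Cation [Ti…]: ligand charges -2, Ti(III) ⇒ ion charge 1+.
Anion [Sc…]: ligand charges -4, Sc(III) ⇒ ion charge 1−.
One 1+ cation balances one 1− anion.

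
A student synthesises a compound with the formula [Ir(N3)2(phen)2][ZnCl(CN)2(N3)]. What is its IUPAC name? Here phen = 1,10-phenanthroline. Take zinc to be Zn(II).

diazidobis(1,10-phenanthroline)iridium(IV) azidochlorodicyanozincate(II)

Both ions are complex: the cation is named first with the plain metal name, the anion second with the -ate form; each ion's ligands are alphabetised independently.
Zn is given as +2; the anion's ligand charges sum to -4, so the complex anion is 2−.
A 1:1 salt means the cation carries the equal and opposite charge, 2+.
Cation: ligand charges sum to -2; for the ion to be 2+, Ir = +4.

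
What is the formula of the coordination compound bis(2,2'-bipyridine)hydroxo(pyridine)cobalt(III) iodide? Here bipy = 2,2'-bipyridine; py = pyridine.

[Co(bipy)2(OH)(py)]I2

Ligands: 2 2,2'-bipyridine (bipy, neutral), 1 pyridine (py, neutral), 1 hydroxo (OH, -1). Ligand charge sum = -1.
Charge balance with iodide (-1) requires 1 complex ion per 2 iodide.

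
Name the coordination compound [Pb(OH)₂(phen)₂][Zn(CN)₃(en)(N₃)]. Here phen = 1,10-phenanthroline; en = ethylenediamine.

dihydroxobis(1,10-phenanthroline)lead(IV) azidotricyano(ethylenediamine)zincate(II)

Both ions are complex: the cation is named first with the plain metal name, the anion second with the -ate form; each ion's ligands are alphabetised independently.
Zinc is always +2 in its complexes; the anion's ligand charges sum to -4, so the complex anion is 2−.
A 1:1 salt means the cation carries the equal and opposite charge, 2+.
Cation: ligand charges sum to -2; for the ion to be 2+, Pb = +4.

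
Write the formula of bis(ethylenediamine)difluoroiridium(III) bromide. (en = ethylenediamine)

[Ir(en)2F2]Br

Ligands: 2 fluoro (F, -1), 2 ethylenediamine (en, neutral). Ligand charge sum = -2.
With Ir in oxidation state +3, the complex ion is [Ir...]^1+.
Charge balance with bromide (-1) requires 1 complex ion per 1 bromide.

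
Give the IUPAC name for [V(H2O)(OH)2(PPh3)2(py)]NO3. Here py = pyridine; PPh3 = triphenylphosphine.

The 1 nitrate counter-ion carries a total charge of -1, so each complex ion is 1+.
Ligand charges: 2×hydroxo (-1 each), 1×pyridine (neutral), 2×triphenylphosphine (neutral), 1×aqua (neutral); total -2. So V + (-2) = 1+, giving V = +3.
Ligands are named alphabetically: aqua before hydroxo before pyridine before triphenylphosphine.

aquadihydroxo(pyridine)bis(triphenylphosphine)vanadium(III) nitrate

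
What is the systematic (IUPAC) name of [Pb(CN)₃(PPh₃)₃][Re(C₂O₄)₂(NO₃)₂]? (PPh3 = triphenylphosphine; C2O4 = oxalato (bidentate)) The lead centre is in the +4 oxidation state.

tricyanotris(triphenylphosphine)lead(IV) dinitratodioxalatorhenate(V)

Both ions are complex: the cation is named first with the plain metal name, the anion second with the -ate form; each ion's ligands are alphabetised independently.
Pb is given as +4; the cation's ligand charges sum to -3, so the complex cation is 1+.
A 1:1 salt means the anion carries the equal and opposite charge, 1−.
Anion: ligand charges sum to -6; for the ion to be 1−, Re = +5.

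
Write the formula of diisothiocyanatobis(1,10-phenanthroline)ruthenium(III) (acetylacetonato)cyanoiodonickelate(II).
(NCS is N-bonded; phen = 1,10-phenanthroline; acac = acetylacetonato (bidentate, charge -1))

Cation [Ru…]: ligand charges -2, Ru(III) ⇒ ion charge 1+.
Anion [Ni…]: ligand charges -3, Ni(II) ⇒ ion charge 1−.
One 1+ cation balances one 1− anion.

[Ru(NCS)2(phen)2][Ni(acac)(CN)I]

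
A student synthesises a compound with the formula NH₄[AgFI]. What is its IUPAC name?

The 1 ammonium counter-ion carries a total charge of +1, so each complex ion is 1−.
Ligand charges: 1×fluoro (-1 each), 1×iodo (-1 each); total -2. So Ag + (-2) = 1−, giving Ag = +1.
Ligands are named alphabetically: fluoro before iodo.
The complex ion is anionic, so silver takes the -ate form argentate(I).

ammonium fluoroiodoargentate(I)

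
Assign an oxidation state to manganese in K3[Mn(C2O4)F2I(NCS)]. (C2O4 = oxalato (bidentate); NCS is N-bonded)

3 potassium outside the brackets (+1 each) → the complex ion is 3−.
Ligand charges: 2×F = -2; 1×I = -1; 1×C2O4 = -2; 1×NCS = -1; sum -6.
Mn + (-6) = 3− ⇒ Mn is +3.

+3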